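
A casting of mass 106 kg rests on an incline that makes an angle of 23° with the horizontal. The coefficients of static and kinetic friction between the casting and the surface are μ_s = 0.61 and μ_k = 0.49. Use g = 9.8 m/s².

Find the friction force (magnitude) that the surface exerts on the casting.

The normal reaction is N = m g cos θ = 956.2 N.
Along the slope the weight component is m g sin θ = 405.9 N; friction must supply exactly this, acting up-slope.
The static-friction ceiling is μ_s N = 0.61 × 956.2 = 583.3 N.
Since |405.9| ≤ 583.3 N, no slip — friction simply equals what equilibrium demands.

f ≈ 406 N (up the incline)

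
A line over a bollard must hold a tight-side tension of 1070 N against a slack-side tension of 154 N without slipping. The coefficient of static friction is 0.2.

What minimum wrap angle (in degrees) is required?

T₂/T₁ = e^{μβ} → β = ln(T₂/T₁)/μ.
β = ln(1070/154)/0.2 = 1.938/0.2 = 9.692 rad.
In degrees: β = 9.692 × 180/π = 555°.

β_min ≈ 555°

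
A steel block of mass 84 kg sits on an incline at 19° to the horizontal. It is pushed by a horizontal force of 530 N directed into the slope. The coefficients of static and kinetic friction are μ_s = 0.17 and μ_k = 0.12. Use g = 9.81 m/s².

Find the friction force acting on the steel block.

f ≈ 114 N (down the incline)

Normal direction: N = m g cos θ + P sin θ = 951.7 N.
Parallel to the incline: P cos θ − m g sin θ = 501.1 − 268.3 = 232.8 N; the friction needed to balance this is 232.8 N acting down the slope.
The limit of static friction is μ_s N = 161.8 N.
|f_req| = 232.8 > 161.8 N → the steel block slides up the incline; f = μ_k N = 0.12 × 951.7 = 114 N.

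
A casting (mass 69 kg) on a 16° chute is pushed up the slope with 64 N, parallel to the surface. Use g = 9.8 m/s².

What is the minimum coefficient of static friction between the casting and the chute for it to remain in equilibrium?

N = m g cos θ = 650 N.
Friction must make up the shortfall along the incline: f = m g sin θ − P = 186.4 − 64 = 122.4 N.
At the threshold f = μ_s N, so μ_s,min = 122.4/650 = 0.188.

μ_s,min ≈ 0.188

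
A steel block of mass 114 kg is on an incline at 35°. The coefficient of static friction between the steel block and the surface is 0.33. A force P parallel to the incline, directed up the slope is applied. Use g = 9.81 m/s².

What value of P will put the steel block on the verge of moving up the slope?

P ≈ 944 N

At impending motion up the slope, friction acts down-slope at its limit: f = μ_s N.
P is parallel to the surface, so N = m g cos θ = 916 N.
Along the incline: P = m g sin θ + μ_s N = 641 + 0.33×916 = 944 N.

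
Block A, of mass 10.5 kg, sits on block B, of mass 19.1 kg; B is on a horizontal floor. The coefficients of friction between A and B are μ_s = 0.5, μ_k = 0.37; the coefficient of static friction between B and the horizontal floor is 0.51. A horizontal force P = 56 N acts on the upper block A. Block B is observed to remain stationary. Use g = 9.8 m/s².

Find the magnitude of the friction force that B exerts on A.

f ≈ 38.1 N

Between the blocks, N₁ = m_A g = 102.9 N.
So the A–B interface can sustain at most μ_s N₁ = 51.45 N of static friction.
P = 56 N exceeds that limit, so A slips over B and the interface friction becomes kinetic: f₁ = μ_k N₁ = 0.37×102.9 = 38.1 N.
B experiences an equal 38.1 N forward from A (third law). B is in equilibrium, so the floor supplies f₂ = 38.1 N of static friction (limit μ_s(m_A+m_B)g = 147.9 N, not exceeded).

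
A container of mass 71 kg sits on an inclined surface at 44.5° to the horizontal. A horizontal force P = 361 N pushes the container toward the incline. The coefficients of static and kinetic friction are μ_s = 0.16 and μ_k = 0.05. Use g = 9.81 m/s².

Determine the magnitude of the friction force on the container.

f ≈ 37.5 N (up the incline)

The horizontal push has a component P sin θ into the surface, so N = m g cos θ + P sin θ = 496.8 + 253 = 749.8 N.
Parallel to the incline: P cos θ − m g sin θ = 257.5 − 488.2 = -230.7 N; the friction needed to balance this is 230.7 N acting up the slope.
Maximum static friction: μ_s N = 0.16 × 749.8 = 120 N.
The required 230.7 N exceeds the static limit, so the container slides down-slope and f = μ_k N = 0.05×749.8 = 37.5 N.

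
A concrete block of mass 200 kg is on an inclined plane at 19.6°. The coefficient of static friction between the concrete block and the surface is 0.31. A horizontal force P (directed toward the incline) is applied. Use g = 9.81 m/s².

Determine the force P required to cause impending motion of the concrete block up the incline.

At impending motion up the slope, friction acts down-slope at its limit: f = μ_s N.
Perpendicular to the incline: N = m g cos θ + P sin θ.
Along the incline: P cos θ = m g sin θ + μ_s N = m g sin θ + μ_s (m g cos θ + P sin θ).
Solving, P (cos θ − μ_s sin θ) = m g (sin θ + μ_s cos θ), so P = 200×9.81×(sin 19.6° + 0.31 cos 19.6°)/(cos 19.6° − 0.31 sin 19.6°) = 1960×0.6275/0.8381 = 1470 N.

P ≈ 1470 N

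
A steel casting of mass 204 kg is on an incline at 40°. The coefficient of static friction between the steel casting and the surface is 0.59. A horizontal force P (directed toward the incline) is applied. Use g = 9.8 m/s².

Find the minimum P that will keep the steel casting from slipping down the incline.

P_min ≈ 333 N

The steel casting tends to slide down (tan θ > μ_s), so at the point of impending slip friction acts up-slope at its limit: f = μ_s N.
Perpendicular to the incline: N = m g cos θ + P sin θ.
Along the incline: P cos θ + μ_s N = m g sin θ, i.e. P cos θ + μ_s (m g cos θ + P sin θ) = m g sin θ.
Solving, P (cos θ + μ_s sin θ) = m g (sin θ − μ_s cos θ), so P = 2000×0.1908/1.145 = 333 N.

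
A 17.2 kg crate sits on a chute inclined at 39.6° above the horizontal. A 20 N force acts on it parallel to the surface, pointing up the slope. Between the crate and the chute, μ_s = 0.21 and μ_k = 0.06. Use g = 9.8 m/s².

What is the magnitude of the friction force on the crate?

f ≈ 7.79 N (up the incline)

Normal force: N = m g cos θ = 17.2 × 9.8 × cos 39.6° = 129.9 N.
The friction needed for equilibrium is m g sin θ − P = 107.4 − 20 = 87.44 N, measured positive up-slope.
The static-friction ceiling is μ_s N = 0.21 × 129.9 = 27.27 N.
Since |87.44| > 27.27 N, static friction cannot hold it; the crate slides down the incline and kinetic friction applies: f = μ_k N = 0.06 × 129.9 = 7.79 N.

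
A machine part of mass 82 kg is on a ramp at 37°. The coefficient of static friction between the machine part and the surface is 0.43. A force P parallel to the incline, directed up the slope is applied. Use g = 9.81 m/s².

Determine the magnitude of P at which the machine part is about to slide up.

P ≈ 760 N

At impending motion up the slope, friction acts down-slope at its limit: f = μ_s N.
P is parallel to the surface, so N = m g cos θ = 642 N.
Along the incline: P = m g sin θ + μ_s N = 484 + 0.43×642 = 760 N.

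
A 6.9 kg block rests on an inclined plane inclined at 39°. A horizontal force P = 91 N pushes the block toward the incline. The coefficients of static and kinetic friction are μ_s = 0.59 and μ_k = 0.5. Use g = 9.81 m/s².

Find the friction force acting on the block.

f ≈ 28.1 N (down the incline)

Resolve perpendicular to the incline: N = m g cos θ + P sin θ = 6.9×9.81×cos 39° + 91×sin 39° = 109.9 N.
Parallel to the incline: P cos θ − m g sin θ = 70.72 − 42.6 = 28.12 N; the friction needed to balance this is 28.12 N acting down the slope.
The limit of static friction is μ_s N = 64.82 N.
Since 28.12 N is within the 64.82 N limit, the block stays put and friction is exactly 28.1 N.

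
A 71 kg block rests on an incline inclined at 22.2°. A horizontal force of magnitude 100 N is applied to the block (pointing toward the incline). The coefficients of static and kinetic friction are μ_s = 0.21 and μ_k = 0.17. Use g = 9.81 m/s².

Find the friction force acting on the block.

Normal direction: N = m g cos θ + P sin θ = 682.7 N.
Parallel to the incline: P cos θ − m g sin θ = 92.59 − 263.2 = -170.6 N; the friction needed to balance this is 170.6 N acting up the slope.
The limit of static friction is μ_s N = 143.4 N.
The required 170.6 N exceeds the static limit, so the block slides down-slope and f = μ_k N = 0.17×682.7 = 116 N.

f ≈ 116 N (up the incline)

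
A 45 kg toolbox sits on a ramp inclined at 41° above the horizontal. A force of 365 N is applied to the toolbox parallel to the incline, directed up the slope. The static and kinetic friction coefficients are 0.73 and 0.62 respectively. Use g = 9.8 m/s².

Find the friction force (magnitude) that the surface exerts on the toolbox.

The normal reaction is N = m g cos θ = 332.8 N.
Parallel to the incline, ΣF = 0 gives f = m g sin θ − P = 289.3 − 365 = -75.68 N (up-slope positive).
The static-friction ceiling is μ_s N = 0.73 × 332.8 = 243 N.
Since |-75.68| ≤ 243 N, static friction is sufficient; f equals the required value, not μ_s N.

f ≈ 75.7 N (down the incline)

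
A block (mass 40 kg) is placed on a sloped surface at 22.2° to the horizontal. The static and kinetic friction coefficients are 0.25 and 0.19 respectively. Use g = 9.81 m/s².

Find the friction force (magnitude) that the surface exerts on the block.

Normal force: N = m g cos θ = 40 × 9.81 × cos 22.2° = 363.3 N.
Along the slope the weight component is m g sin θ = 148.3 N; friction must supply exactly this, acting up-slope.
Maximum static friction available: μ_s N = 0.25 × 363.3 = 90.83 N.
Since |148.3| > 90.83 N, static friction cannot hold it; the block slides down the incline and kinetic friction applies: f = μ_k N = 0.19 × 363.3 = 69 N.

f ≈ 69 N (up the incline)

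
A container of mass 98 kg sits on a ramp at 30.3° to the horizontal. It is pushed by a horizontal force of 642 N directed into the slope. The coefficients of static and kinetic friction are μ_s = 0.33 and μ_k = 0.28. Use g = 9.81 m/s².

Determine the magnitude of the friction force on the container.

Normal direction: N = m g cos θ + P sin θ = 1154 N.
Parallel to the incline: P cos θ − m g sin θ = 554.3 − 485 = 69.26 N; the friction needed to balance this is 69.26 N acting down the slope.
The limit of static friction is μ_s N = 380.8 N.
|f_req| = 69.26 ≤ 380.8 N → the container is in equilibrium; friction equals the required value.

f ≈ 69.3 N (down the incline)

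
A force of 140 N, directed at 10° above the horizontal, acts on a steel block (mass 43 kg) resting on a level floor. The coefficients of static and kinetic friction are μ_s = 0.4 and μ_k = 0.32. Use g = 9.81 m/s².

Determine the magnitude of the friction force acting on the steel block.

The vertical component of P reduces the normal force: N = m g − P sin α = 421.8 − 24.31 = 397.5 N.
For equilibrium, f = P cos α = 140×cos 10° = 137.9 N.
μ_s N = 0.4 × 397.5 = 159 N.
Since 137.9 N does not exceed the limit, the steel block stays at rest and f = 138 N.

f ≈ 138 N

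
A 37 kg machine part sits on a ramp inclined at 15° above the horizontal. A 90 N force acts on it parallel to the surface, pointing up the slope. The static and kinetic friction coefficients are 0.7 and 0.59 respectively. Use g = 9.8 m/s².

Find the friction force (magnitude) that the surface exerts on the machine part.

f ≈ 3.85 N (up the incline)

Perpendicular to the surface, N = m g cos θ = 37·9.8·cos 15° = 350.2 N.
The friction needed for equilibrium is m g sin θ − P = 93.85 − 90 = 3.848 N, measured positive up-slope.
Maximum static friction available: μ_s N = 0.7 × 350.2 = 245.2 N.
Since |3.848| ≤ 245.2 N, static friction is sufficient; f equals the required value, not μ_s N.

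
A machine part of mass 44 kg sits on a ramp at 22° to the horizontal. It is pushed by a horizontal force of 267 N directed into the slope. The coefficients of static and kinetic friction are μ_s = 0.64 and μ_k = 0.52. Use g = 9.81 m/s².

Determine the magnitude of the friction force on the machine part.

The horizontal push has a component P sin θ into the surface, so N = m g cos θ + P sin θ = 400.2 + 100 = 500.2 N.
Parallel to the incline: P cos θ − m g sin θ = 247.6 − 161.7 = 85.86 N; the friction needed to balance this is 85.86 N acting down the slope.
The limit of static friction is μ_s N = 320.1 N.
|f_req| = 85.86 ≤ 320.1 N → the machine part is in equilibrium; friction equals the required value.

f ≈ 85.9 N (down the incline)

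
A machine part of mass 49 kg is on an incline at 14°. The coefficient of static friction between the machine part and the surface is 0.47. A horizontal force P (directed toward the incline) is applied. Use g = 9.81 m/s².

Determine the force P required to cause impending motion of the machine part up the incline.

P ≈ 392 N

At impending motion up the slope, friction acts down-slope at its limit: f = μ_s N.
Perpendicular to the incline: N = m g cos θ + P sin θ.
Along the incline: P cos θ = m g sin θ + μ_s N = m g sin θ + μ_s (m g cos θ + P sin θ).
Solving, P (cos θ − μ_s sin θ) = m g (sin θ + μ_s cos θ), so P = 49×9.81×(sin 14° + 0.47 cos 14°)/(cos 14° − 0.47 sin 14°) = 481×0.698/0.8566 = 392 N.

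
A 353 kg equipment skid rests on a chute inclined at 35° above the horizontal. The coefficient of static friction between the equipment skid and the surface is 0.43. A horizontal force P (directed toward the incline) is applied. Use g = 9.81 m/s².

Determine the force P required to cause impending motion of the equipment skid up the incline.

P ≈ 5600 N

At impending motion up the slope, friction acts down-slope at its limit: f = μ_s N.
Perpendicular to the incline: N = m g cos θ + P sin θ.
Along the incline: P cos θ = m g sin θ + μ_s N = m g sin θ + μ_s (m g cos θ + P sin θ).
Solving, P (cos θ − μ_s sin θ) = m g (sin θ + μ_s cos θ), so P = 353×9.81×(sin 35° + 0.43 cos 35°)/(cos 35° − 0.43 sin 35°) = 3460×0.9258/0.5725 = 5600 N.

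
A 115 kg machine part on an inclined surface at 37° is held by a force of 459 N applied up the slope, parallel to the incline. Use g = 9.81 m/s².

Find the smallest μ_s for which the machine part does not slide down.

N = m g cos θ = 901 N.
Friction must make up the shortfall along the incline: f = m g sin θ − P = 678.9 − 459 = 219.9 N.
At the threshold f = μ_s N, so μ_s,min = 219.9/901 = 0.244.

μ_s,min ≈ 0.244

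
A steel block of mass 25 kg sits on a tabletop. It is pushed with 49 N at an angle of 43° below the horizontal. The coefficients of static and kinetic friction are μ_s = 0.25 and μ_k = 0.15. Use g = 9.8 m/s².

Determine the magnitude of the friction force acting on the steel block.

f ≈ 35.8 N

The vertical component of P adds to the normal force: N = m g + P sin α = 245 + 33.42 = 278.4 N.
Horizontally, friction must balance P cos α = 35.84 N.
The static-friction limit is μ_s N = 69.6 N.
35.84 ≤ 69.6 N → static; friction equals the required 35.8 N.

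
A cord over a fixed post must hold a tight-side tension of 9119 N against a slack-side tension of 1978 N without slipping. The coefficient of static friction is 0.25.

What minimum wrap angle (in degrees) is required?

β_min ≈ 350°

T₂/T₁ = e^{μβ} → β = ln(T₂/T₁)/μ.
β = ln(9119/1978)/0.25 = 1.528/0.25 = 6.113 rad.
In degrees: β = 6.113 × 180/π = 350°.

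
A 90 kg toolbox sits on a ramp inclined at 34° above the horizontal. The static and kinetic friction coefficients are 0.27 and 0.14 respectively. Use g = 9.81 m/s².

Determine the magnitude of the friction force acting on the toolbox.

f ≈ 102 N (up the incline)

The normal reaction is N = m g cos θ = 732 N.
Along the slope the weight component is m g sin θ = 493.7 N; friction must supply exactly this, acting up-slope.
Static friction can supply at most μ_s N = 197.6 N.
Since |493.7| > 197.6 N, static friction cannot hold it; the toolbox slides down the incline and kinetic friction applies: f = μ_k N = 0.14 × 732 = 102 N.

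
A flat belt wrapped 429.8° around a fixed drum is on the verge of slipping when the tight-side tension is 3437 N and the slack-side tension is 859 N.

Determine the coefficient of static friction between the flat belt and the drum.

T₂/T₁ = e^{μβ} → μ = ln(T₂/T₁)/β.
β = 429.8° = 7.501 rad.
μ = ln(3437/859)/7.501 = ln(4.001)/7.501 = 0.185.

μ ≈ 0.185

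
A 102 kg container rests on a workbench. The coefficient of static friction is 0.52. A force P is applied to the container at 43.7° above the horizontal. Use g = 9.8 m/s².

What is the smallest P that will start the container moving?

N = m g − P sin α (the pull lifts the container).
At impending slip, P cos α = μ_s N = μ_s (m g − P sin α).
Solving: P (cos α + μ_s sin α) = μ_s m g → P = 0.52×1000/(cos 43.7° + 0.52 sin 43.7°) = 520/1.082 = 480 N.

P ≈ 480 N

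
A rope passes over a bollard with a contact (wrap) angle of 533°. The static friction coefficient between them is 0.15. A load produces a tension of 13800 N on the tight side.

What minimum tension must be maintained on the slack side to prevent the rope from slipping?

Capstan equation at impending slip: T_tight/T_slack = e^{μβ}.
β = 533° = 9.303 rad; e^{μβ} = e^{0.15×9.303} = 4.037.
T_slack = T_tight / e^{μβ} = 13800 / 4.037 = 3420 N.

T_min ≈ 3420 N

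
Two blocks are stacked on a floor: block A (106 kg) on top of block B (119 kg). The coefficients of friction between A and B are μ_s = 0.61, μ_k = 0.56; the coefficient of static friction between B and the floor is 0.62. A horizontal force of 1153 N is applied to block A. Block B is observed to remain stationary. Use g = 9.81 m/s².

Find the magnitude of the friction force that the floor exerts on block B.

Between the blocks, N₁ = m_A g = 1040 N.
Maximum static friction on A from B: μ_s N₁ = 0.61×1040 = 634.3 N.
P = 1153 N exceeds that limit, so A slips over B and the interface friction becomes kinetic: f₁ = μ_k N₁ = 0.56×1040 = 582 N.
B experiences an equal 582 N forward from A (third law). B is in equilibrium, so the floor supplies f₂ = 582 N of static friction (limit μ_s(m_A+m_B)g = 1368 N, not exceeded).

f ≈ 582 N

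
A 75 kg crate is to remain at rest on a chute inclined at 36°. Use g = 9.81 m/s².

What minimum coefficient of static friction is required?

At the slip threshold m g sin θ = μ_s m g cos θ, so μ_s,min = tan θ.
μ_s,min = tan 36° = 0.727.

μ_s,min ≈ 0.727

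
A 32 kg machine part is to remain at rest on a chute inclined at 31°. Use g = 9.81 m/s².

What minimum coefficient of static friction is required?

At the slip threshold m g sin θ = μ_s m g cos θ, so μ_s,min = tan θ.
μ_s,min = tan 31° = 0.601.

μ_s,min ≈ 0.601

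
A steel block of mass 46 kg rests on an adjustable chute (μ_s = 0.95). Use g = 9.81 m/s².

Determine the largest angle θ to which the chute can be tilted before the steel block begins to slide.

At the slip threshold, m g sin θ = μ_s · m g cos θ, so tan θ = μ_s.
θ_max = arctan(0.95) = 43.5°.

θ_max ≈ 43.5°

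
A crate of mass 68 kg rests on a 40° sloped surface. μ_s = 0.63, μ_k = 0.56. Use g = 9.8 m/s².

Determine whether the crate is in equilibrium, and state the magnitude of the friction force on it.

f ≈ 286 N

N = m g cos θ = 510 N.
Down-slope weight component: m g sin θ = 428 N.
μ_s N = 322 N.
428 > 322 N, so it slides; kinetic friction f = μ_k N = 0.56×510 = 286 N.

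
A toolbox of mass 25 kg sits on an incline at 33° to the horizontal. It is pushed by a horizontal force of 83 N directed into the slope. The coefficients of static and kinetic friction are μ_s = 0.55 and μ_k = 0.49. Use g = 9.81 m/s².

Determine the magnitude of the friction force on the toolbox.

The horizontal push has a component P sin θ into the surface, so N = m g cos θ + P sin θ = 205.7 + 45.21 = 250.9 N.
Parallel to the incline: P cos θ − m g sin θ = 69.61 − 133.6 = -63.96 N; the friction needed to balance this is 63.96 N acting up the slope.
The limit of static friction is μ_s N = 138 N.
Since 63.96 N is within the 138 N limit, the toolbox stays put and friction is exactly 64 N.

f ≈ 64 N (up the incline)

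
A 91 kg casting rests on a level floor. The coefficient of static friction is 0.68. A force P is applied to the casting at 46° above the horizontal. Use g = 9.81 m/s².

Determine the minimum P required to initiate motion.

N = m g − P sin α (the pull lifts the casting).
At impending slip, P cos α = μ_s N = μ_s (m g − P sin α).
Solving: P (cos α + μ_s sin α) = μ_s m g → P = 0.68×893/(cos 46° + 0.68 sin 46°) = 607/1.184 = 513 N.

P ≈ 513 N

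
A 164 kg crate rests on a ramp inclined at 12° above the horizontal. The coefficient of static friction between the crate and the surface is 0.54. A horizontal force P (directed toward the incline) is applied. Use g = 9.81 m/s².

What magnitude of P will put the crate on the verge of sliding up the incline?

P ≈ 1370 N

At impending motion up the slope, friction acts down-slope at its limit: f = μ_s N.
Perpendicular to the incline: N = m g cos θ + P sin θ.
Along the incline: P cos θ = m g sin θ + μ_s N = m g sin θ + μ_s (m g cos θ + P sin θ).
Solving, P (cos θ − μ_s sin θ) = m g (sin θ + μ_s cos θ), so P = 164×9.81×(sin 12° + 0.54 cos 12°)/(cos 12° − 0.54 sin 12°) = 1610×0.7361/0.8659 = 1370 N.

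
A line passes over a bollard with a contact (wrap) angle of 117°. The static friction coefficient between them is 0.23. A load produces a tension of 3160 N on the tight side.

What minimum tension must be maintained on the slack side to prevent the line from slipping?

T_min ≈ 1980 N

Capstan equation at impending slip: T_tight/T_slack = e^{μβ}.
β = 117° = 2.042 rad; e^{μβ} = e^{0.23×2.042} = 1.599.
T_slack = T_tight / e^{μβ} = 3160 / 1.599 = 1980 N.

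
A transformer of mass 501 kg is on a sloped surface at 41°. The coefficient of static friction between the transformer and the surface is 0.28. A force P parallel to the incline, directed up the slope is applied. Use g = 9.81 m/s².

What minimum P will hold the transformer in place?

P_min ≈ 2190 N

The transformer tends to slide down (tan θ > μ_s), so at the point of impending slip friction acts up-slope at its limit: f = μ_s N.
P is parallel to the surface, so N = m g cos θ = 3710 N.
Along the incline: P + μ_s N = m g sin θ, so P = 3220 − 0.28×3710 = 2190 N.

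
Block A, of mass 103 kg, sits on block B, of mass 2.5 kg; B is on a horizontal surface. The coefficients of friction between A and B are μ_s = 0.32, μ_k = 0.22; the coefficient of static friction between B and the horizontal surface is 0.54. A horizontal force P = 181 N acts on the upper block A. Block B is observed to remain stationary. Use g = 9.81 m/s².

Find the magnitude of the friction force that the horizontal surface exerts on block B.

The normal force B exerts on A is simply A's weight, N₁ = 1010 N.
Maximum static friction on A from B: μ_s N₁ = 0.32×1010 = 323.3 N.
P = 181 N is within that limit, so A and B move together (both at rest); the A–B friction is simply f₁ = P = 181 N.
By Newton's third law B feels 181 N forward from A. With B stationary, the floor's static friction on B balances it: f₂ = 181 N (well within μ_s(m_A+m_B)g = 558.9 N).

f ≈ 181 N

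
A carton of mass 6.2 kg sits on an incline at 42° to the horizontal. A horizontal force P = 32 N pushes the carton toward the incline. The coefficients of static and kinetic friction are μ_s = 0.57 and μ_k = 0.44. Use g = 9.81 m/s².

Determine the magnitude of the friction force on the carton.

f ≈ 16.9 N (up the incline)

The horizontal push has a component P sin θ into the surface, so N = m g cos θ + P sin θ = 45.2 + 21.41 = 66.61 N.
Along the incline, the net driving force (taking up-slope positive) is P cos θ − m g sin θ = 23.78 − 40.7 = -16.92 N, so equilibrium requires friction f = 16.92 N (up-slope).
The limit of static friction is μ_s N = 37.97 N.
Since 16.92 N is within the 37.97 N limit, the carton stays put and friction is exactly 16.9 N.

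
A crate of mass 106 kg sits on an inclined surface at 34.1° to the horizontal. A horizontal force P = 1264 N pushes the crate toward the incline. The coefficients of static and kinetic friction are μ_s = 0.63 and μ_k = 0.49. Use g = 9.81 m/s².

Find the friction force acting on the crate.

f ≈ 464 N (down the incline)

The horizontal push has a component P sin θ into the surface, so N = m g cos θ + P sin θ = 861.1 + 708.6 = 1570 N.
Parallel to the incline: P cos θ − m g sin θ = 1047 − 583 = 463.7 N; the friction needed to balance this is 463.7 N acting down the slope.
Maximum static friction: μ_s N = 0.63 × 1570 = 988.9 N.
Since 463.7 N is within the 988.9 N limit, the crate stays put and friction is exactly 464 N.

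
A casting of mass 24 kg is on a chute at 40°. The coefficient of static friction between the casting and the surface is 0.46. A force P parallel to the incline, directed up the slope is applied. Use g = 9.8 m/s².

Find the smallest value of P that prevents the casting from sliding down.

P_min ≈ 68.3 N

The casting tends to slide down (tan θ > μ_s), so at the point of impending slip friction acts up-slope at its limit: f = μ_s N.
P is parallel to the surface, so N = m g cos θ = 180 N.
Along the incline: P + μ_s N = m g sin θ, so P = 151 − 0.46×180 = 68.3 N.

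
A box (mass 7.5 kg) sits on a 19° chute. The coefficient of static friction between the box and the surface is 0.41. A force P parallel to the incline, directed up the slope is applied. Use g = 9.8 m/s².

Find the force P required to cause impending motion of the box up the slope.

At impending motion up the slope, friction acts down-slope at its limit: f = μ_s N.
P is parallel to the surface, so N = m g cos θ = 69.5 N.
Along the incline: P = m g sin θ + μ_s N = 23.9 + 0.41×69.5 = 52.4 N.

P ≈ 52.4 N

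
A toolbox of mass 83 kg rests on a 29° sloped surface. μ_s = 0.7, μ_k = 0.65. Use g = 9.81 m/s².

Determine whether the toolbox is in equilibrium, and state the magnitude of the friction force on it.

N = m g cos θ = 712 N.
Down-slope weight component: m g sin θ = 395 N.
μ_s N = 498 N.
395 ≤ 498 N, so it stays put; friction = 395 N.

f ≈ 395 N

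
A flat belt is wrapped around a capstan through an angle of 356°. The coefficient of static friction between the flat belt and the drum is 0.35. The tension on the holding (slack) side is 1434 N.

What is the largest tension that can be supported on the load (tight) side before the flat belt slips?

At impending slip the capstan equation gives T₂/T₁ = e^{μβ} with β in radians.
β = 356° × π/180 = 6.213 rad.
e^{μβ} = e^{0.35×6.213} = 8.799.
T₂ = T₁ · e^{μβ} = 1434 × 8.799 = 12600 N.

T_max ≈ 12600 N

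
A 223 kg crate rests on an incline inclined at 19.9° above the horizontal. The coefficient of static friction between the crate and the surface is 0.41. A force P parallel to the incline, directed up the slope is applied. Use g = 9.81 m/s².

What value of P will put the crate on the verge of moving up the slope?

P ≈ 1590 N

At impending motion up the slope, friction acts down-slope at its limit: f = μ_s N.
P is parallel to the surface, so N = m g cos θ = 2060 N.
Along the incline: P = m g sin θ + μ_s N = 745 + 0.41×2060 = 1590 N.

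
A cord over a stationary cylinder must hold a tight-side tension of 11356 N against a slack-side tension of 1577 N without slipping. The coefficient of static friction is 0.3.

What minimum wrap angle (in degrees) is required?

β_min ≈ 377°

T₂/T₁ = e^{μβ} → β = ln(T₂/T₁)/μ.
β = ln(11356/1577)/0.3 = 1.974/0.3 = 6.581 rad.
In degrees: β = 6.581 × 180/π = 377°.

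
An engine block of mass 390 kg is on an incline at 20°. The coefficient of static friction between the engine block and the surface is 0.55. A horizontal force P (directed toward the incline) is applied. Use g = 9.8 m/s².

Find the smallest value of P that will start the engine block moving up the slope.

At impending motion up the slope, friction acts down-slope at its limit: f = μ_s N.
Perpendicular to the incline: N = m g cos θ + P sin θ.
Along the incline: P cos θ = m g sin θ + μ_s N = m g sin θ + μ_s (m g cos θ + P sin θ).
Solving, P (cos θ − μ_s sin θ) = m g (sin θ + μ_s cos θ), so P = 390×9.8×(sin 20° + 0.55 cos 20°)/(cos 20° − 0.55 sin 20°) = 3820×0.8589/0.7516 = 4370 N.

P ≈ 4370 N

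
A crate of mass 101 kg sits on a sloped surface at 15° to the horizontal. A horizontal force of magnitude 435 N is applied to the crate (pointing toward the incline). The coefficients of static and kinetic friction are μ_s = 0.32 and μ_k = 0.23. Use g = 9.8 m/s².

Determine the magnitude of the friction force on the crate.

Normal direction: N = m g cos θ + P sin θ = 1069 N.
Along the incline, the net driving force (taking up-slope positive) is P cos θ − m g sin θ = 420.2 − 256.2 = 164 N, so equilibrium requires friction f = -164 N (down-slope).
The limit of static friction is μ_s N = 342 N.
|f_req| = 164 ≤ 342 N → the crate is in equilibrium; friction equals the required value.

f ≈ 164 N (down the incline)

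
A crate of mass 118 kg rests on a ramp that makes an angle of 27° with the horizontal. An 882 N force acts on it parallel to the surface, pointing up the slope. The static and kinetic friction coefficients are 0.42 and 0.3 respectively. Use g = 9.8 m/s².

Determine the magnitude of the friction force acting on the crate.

Perpendicular to the surface, N = m g cos θ = 118·9.8·cos 27° = 1030 N.
Parallel to the incline, ΣF = 0 gives f = m g sin θ − P = 525 − 882 = -357 N (up-slope positive).
Maximum static friction available: μ_s N = 0.42 × 1030 = 432.8 N.
Since |-357| ≤ 432.8 N, static friction is sufficient; f equals the required value, not μ_s N.

f ≈ 357 N (down the incline)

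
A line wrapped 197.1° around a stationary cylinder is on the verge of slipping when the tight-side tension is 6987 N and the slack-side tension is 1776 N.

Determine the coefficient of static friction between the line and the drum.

μ ≈ 0.398

T₂/T₁ = e^{μβ} → μ = ln(T₂/T₁)/β.
β = 197.1° = 3.44 rad.
μ = ln(6987/1776)/3.44 = ln(3.934)/3.44 = 0.398.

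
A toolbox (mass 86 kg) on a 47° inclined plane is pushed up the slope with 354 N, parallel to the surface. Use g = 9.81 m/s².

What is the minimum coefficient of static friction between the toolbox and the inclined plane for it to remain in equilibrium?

N = m g cos θ = 575.4 N.
Friction must make up the shortfall along the incline: f = m g sin θ − P = 617 − 354 = 263 N.
At the threshold f = μ_s N, so μ_s,min = 263/575.4 = 0.457.

μ_s,min ≈ 0.457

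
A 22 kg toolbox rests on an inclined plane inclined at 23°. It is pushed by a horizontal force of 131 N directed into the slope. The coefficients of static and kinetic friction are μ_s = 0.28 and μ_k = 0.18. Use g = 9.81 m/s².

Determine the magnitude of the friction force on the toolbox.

f ≈ 36.3 N (down the incline)

Normal direction: N = m g cos θ + P sin θ = 249.8 N.
Parallel to the incline: P cos θ − m g sin θ = 120.6 − 84.33 = 36.26 N; the friction needed to balance this is 36.26 N acting down the slope.
Maximum static friction: μ_s N = 0.28 × 249.8 = 69.96 N.
|f_req| = 36.26 ≤ 69.96 N → the toolbox is in equilibrium; friction equals the required value.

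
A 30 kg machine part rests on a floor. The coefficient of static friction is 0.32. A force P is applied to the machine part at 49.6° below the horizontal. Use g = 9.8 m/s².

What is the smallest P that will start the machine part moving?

P ≈ 233 N

N = m g + P sin α (the push presses the machine part into the floor).
At impending slip, P cos α = μ_s N = μ_s (m g + P sin α).
Solving: P (cos α − μ_s sin α) = μ_s m g → P = 0.32×294/(cos 49.6° − 0.32 sin 49.6°) = 94.1/0.4044 = 233 N.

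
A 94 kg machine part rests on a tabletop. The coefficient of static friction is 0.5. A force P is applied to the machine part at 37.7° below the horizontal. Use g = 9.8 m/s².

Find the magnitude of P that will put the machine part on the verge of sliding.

N = m g + P sin α (the push presses the machine part into the tabletop).
At impending slip, P cos α = μ_s N = μ_s (m g + P sin α).
Solving: P (cos α − μ_s sin α) = μ_s m g → P = 0.5×921/(cos 37.7° − 0.5 sin 37.7°) = 461/0.4855 = 949 N.

P ≈ 949 N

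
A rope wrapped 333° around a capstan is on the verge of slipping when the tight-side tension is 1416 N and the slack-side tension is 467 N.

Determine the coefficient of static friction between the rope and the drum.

μ ≈ 0.191

T₂/T₁ = e^{μβ} → μ = ln(T₂/T₁)/β.
β = 333° = 5.812 rad.
μ = ln(1416/467)/5.812 = ln(3.032)/5.812 = 0.191.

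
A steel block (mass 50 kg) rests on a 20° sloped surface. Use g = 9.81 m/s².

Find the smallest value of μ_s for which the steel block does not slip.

At the slip threshold m g sin θ = μ_s m g cos θ, so μ_s,min = tan θ.
μ_s,min = tan 20° = 0.364.

μ_s,min ≈ 0.364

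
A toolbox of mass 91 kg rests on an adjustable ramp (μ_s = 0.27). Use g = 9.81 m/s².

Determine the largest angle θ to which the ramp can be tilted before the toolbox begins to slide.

At the slip threshold, m g sin θ = μ_s · m g cos θ, so tan θ = μ_s.
θ_max = arctan(0.27) = 15.1°.

θ_max ≈ 15.1°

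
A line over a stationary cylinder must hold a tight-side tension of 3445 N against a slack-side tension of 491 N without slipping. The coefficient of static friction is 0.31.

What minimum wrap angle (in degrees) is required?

β_min ≈ 360°

T₂/T₁ = e^{μβ} → β = ln(T₂/T₁)/μ.
β = ln(3445/491)/0.31 = 1.948/0.31 = 6.285 rad.
In degrees: β = 6.285 × 180/π = 360°.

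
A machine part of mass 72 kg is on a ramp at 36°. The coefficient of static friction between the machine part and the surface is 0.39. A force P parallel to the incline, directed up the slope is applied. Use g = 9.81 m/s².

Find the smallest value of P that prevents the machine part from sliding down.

P_min ≈ 192 N

The machine part tends to slide down (tan θ > μ_s), so at the point of impending slip friction acts up-slope at its limit: f = μ_s N.
P is parallel to the surface, so N = m g cos θ = 571 N.
Along the incline: P + μ_s N = m g sin θ, so P = 415 − 0.39×571 = 192 N.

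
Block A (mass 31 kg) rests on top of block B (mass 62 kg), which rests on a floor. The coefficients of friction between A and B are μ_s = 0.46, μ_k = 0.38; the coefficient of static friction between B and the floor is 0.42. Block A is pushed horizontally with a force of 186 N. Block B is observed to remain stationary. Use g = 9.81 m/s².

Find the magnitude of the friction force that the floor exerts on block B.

The normal force B exerts on A is simply A's weight, N₁ = 304.1 N.
Maximum static friction on A from B: μ_s N₁ = 0.46×304.1 = 139.9 N.
Since P = 186 N > 139.9 N, A slides on B; the A–B friction is kinetic: f₁ = μ_k N₁ = 0.38×304.1 = 116 N.
B experiences an equal 116 N forward from A (third law). B is in equilibrium, so the floor supplies f₂ = 116 N of static friction (limit μ_s(m_A+m_B)g = 383.2 N, not exceeded).

f ≈ 116 N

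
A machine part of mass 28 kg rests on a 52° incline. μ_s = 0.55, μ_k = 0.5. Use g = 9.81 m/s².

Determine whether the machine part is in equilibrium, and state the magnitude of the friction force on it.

N = m g cos θ = 169 N.
Down-slope weight component: m g sin θ = 216 N.
μ_s N = 93 N.
216 > 93 N, so it slides; kinetic friction f = μ_k N = 0.5×169 = 84.6 N.

f ≈ 84.6 N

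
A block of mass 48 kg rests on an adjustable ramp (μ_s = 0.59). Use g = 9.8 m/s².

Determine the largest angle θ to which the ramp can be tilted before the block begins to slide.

At the slip threshold, m g sin θ = μ_s · m g cos θ, so tan θ = μ_s.
θ_max = arctan(0.59) = 30.5°.

θ_max ≈ 30.5°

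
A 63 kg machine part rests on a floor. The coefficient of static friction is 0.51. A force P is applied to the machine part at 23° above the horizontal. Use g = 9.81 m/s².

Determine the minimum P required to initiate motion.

P ≈ 281 N

N = m g − P sin α (the pull lifts the machine part).
At impending slip, P cos α = μ_s N = μ_s (m g − P sin α).
Solving: P (cos α + μ_s sin α) = μ_s m g → P = 0.51×618/(cos 23° + 0.51 sin 23°) = 315/1.12 = 281 N.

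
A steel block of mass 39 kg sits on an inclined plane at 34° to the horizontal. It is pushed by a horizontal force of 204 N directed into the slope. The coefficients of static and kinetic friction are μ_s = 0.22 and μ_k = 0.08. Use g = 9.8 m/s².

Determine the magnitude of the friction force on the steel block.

Normal direction: N = m g cos θ + P sin θ = 430.9 N.
Along the incline, the net driving force (taking up-slope positive) is P cos θ − m g sin θ = 169.1 − 213.7 = -44.6 N, so equilibrium requires friction f = 44.6 N (up-slope).
The limit of static friction is μ_s N = 94.81 N.
Since 44.6 N is within the 94.81 N limit, the steel block stays put and friction is exactly 44.6 N.

f ≈ 44.6 N (up the incline)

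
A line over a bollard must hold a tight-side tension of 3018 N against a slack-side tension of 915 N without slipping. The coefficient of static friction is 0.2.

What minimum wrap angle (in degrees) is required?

β_min ≈ 342°

T₂/T₁ = e^{μβ} → β = ln(T₂/T₁)/μ.
β = ln(3018/915)/0.2 = 1.193/0.2 = 5.967 rad.
In degrees: β = 5.967 × 180/π = 342°.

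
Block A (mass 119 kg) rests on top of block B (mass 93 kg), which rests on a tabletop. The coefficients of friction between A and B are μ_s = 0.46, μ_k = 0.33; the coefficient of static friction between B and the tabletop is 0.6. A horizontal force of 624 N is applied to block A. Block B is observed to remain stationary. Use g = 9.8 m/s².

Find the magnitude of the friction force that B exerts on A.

f ≈ 385 N

The normal force B exerts on A is simply A's weight, N₁ = 1166 N.
So the A–B interface can sustain at most μ_s N₁ = 536.5 N of static friction.
P = 624 N exceeds that limit, so A slips over B and the interface friction becomes kinetic: f₁ = μ_k N₁ = 0.33×1166 = 385 N.
B experiences an equal 385 N forward from A (third law). B is in equilibrium, so the floor supplies f₂ = 385 N of static friction (limit μ_s(m_A+m_B)g = 1247 N, not exceeded).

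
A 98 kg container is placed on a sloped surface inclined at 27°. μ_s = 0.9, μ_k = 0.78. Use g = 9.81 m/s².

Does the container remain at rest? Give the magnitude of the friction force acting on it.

f ≈ 436 N

N = m g cos θ = 857 N.
Down-slope weight component: m g sin θ = 436 N.
μ_s N = 771 N.
436 ≤ 771 N, so it stays put; friction = 436 N.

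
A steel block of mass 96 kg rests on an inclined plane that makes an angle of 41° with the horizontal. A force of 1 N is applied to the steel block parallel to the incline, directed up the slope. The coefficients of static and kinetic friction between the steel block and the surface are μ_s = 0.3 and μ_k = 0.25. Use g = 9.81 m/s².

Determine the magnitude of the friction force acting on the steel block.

f ≈ 178 N (up the incline)

Normal force: N = m g cos θ = 96 × 9.81 × cos 41° = 710.8 N.
The friction needed for equilibrium is m g sin θ − P = 617.9 − 1 = 616.9 N, measured positive up-slope.
Maximum static friction available: μ_s N = 0.3 × 710.8 = 213.2 N.
|616.9| exceeds 213.2 N, so the steel block slips down-slope; friction is kinetic, f = μ_k N = 0.25×710.8 = 178 N.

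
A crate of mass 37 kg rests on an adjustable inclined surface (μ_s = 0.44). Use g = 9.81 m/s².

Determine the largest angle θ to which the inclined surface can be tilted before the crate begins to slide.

At the slip threshold, m g sin θ = μ_s · m g cos θ, so tan θ = μ_s.
θ_max = arctan(0.44) = 23.7°.

θ_max ≈ 23.7°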